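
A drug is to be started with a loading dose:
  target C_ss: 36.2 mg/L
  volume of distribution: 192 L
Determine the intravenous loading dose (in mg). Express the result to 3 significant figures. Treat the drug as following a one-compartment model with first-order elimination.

6950 mg

LD = Css × Vd = 36.2 × 192 = 6950 mg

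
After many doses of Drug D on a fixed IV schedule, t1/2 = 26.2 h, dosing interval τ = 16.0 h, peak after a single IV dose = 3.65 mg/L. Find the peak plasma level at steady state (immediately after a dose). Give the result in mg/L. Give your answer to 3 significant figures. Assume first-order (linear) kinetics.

k = ln2 / t½ = 0.693147 / 26.2 = 0.02646 h⁻¹
e^(−kτ) = e^(−0.02646 × 16.0) = 0.6548
Accumulation ratio R = 1 / (1 − e^(−kτ)) = 1 / (1 − 0.6548) = 2.897
Steady-state peak = C₀ × R = 3.65 × 2.897 = 10.57 mg/L

10.6 mg/L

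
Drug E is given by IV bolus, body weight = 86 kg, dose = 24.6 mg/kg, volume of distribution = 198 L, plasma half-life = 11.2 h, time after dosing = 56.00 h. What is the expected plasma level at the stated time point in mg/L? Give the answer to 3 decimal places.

Total dose = 24.6 × 86 = 2116 mg
C₀ = Dose / Vd = 2116 / 198 = 10.69 mg/L
k = ln2 / t½ = 0.693147 / 11.2 = 0.06189 h⁻¹
t / t½ = 56.00 / 11.2 = 5 half-lives
C = C₀ × (1/2)^5 = 10.69 × 0.03125 = 0.3341 mg/L

0.334 mg/L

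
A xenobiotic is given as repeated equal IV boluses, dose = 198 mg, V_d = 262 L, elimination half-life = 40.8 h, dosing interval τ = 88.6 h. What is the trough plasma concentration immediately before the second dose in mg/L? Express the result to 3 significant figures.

C₀ per dose = Dose / Vd = 198 / 262 = 0.7557 mg/L
k = ln2 / t½ = 0.693147 / 40.8 = 0.01699 h⁻¹
Fraction remaining after one interval: r = e^(−kτ) = e^(−0.01699 × 88.6) = 0.2219
Before dose 2, 1 dose has been given (aged 1τ).
C_trough = C₀ × r = 0.7557 × 0.2219 = 0.1677 mg/L

0.168 mg/L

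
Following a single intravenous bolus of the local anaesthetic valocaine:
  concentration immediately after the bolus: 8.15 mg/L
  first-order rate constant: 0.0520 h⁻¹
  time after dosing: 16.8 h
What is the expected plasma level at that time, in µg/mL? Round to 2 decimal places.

3.40 µg/mL

C = C₀ · e^(−k·t) = 8.150 × e^(−0.05200 × 16.8)
  = 8.150 × 0.4174 = 3.402 mg/L
(3.402 mg/L = 3.402 µg/mL)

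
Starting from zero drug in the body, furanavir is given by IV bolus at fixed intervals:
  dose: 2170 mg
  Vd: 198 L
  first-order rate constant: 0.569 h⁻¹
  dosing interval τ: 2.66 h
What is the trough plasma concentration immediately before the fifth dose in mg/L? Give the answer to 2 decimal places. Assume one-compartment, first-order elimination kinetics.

C₀ per dose = Dose / Vd = 2170 / 198 = 10.96 mg/L
Fraction remaining after one interval: r = e^(−kτ) = e^(−0.5690 × 2.66) = 0.2201
Before dose 5, 4 doses have been given (aged 1τ, 2τ, 3τ, 4τ).
C_trough = C₀ × (r + r² + … + r^4) = C₀ × r(1−r^4)/(1−r)
        = 10.96 × 0.2201 × (1 − 0.002347) / (1 − 0.2201) = 3.086 mg/L

3.09 mg/L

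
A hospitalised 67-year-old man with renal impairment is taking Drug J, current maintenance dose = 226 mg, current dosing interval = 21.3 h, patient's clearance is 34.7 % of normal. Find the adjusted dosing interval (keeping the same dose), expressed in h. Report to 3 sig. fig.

To keep the same average steady-state level, dosing rate must scale with clearance.
CL ratio = 34.7 / 100 = 0.3470
New interval (same dose) = 21.3 / 0.3470 = 61.38 h

61.4 h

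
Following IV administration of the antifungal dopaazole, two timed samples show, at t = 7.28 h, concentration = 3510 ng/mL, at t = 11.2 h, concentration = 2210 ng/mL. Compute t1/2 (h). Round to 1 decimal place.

5.9 h

k = ln(C₁/C₂) / (t₂ − t₁) = ln(3510/2210) / (11.2 − 7.28)
  = 0.4626 / 3.920 = 0.1180 h⁻¹
t½ = ln2 / k = 0.693147 / 0.1180 = 5.874 h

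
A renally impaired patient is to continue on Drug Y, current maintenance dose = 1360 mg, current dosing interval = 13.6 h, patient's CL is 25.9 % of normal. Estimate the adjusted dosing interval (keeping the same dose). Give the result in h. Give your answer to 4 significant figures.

52.51 h

To keep the same average steady-state level, dosing rate must scale with clearance.
CL ratio = 25.9 / 100 = 0.2590
New interval (same dose) = 13.6 / 0.2590 = 52.51 h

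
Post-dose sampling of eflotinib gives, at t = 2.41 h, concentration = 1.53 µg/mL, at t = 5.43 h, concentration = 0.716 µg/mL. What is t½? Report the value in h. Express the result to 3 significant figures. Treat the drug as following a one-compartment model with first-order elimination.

2.76 h

k = ln(C₁/C₂) / (t₂ − t₁) = ln(1.53/0.716) / (5.43 − 2.41)
  = 0.7593 / 3.020 = 0.2514 h⁻¹
t½ = ln2 / k = 0.693147 / 0.2514 = 2.757 h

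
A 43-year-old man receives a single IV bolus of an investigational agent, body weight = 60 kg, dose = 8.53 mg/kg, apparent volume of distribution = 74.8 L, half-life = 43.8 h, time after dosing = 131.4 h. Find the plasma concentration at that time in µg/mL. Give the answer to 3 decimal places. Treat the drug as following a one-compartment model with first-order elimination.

0.855 µg/mL

Total dose = 8.53 × 60 = 511.8 mg
C₀ = Dose / Vd = 511.8 / 74.8 = 6.842 mg/L
k = ln2 / t½ = 0.693147 / 43.8 = 0.01583 h⁻¹
t / t½ = 131.4 / 43.8 = 3 half-lives
C = C₀ × (1/2)^3 = 6.842 × 0.1250 = 0.8553 mg/L
(0.8553 mg/L = 0.8553 µg/mL)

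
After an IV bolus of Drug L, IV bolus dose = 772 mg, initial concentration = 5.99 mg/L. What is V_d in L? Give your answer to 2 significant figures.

Vd = Dose / C₀ = 772.0 / 5.99 = 128.9 L

130 L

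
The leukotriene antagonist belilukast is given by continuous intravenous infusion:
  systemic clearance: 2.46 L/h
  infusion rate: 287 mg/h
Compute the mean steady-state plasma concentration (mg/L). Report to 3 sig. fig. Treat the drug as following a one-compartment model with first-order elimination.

At steady state Css = R₀ / CL = 287 / 2.460 = 116.7 mg/L

117 mg/L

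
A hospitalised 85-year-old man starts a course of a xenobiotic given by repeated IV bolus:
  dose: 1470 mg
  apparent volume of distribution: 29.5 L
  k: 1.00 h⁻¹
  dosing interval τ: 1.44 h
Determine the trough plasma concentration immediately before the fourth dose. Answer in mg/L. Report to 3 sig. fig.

C₀ per dose = Dose / Vd = 1470 / 29.5 = 49.83 mg/L
Fraction remaining after one interval: r = e^(−kτ) = e^(−1.000 × 1.44) = 0.2369
Before dose 4, 3 doses have been given (aged 1τ, 2τ, 3τ).
C_trough = C₀ × (r + r² + … + r^3) = C₀ × r(1−r^3)/(1−r)
        = 49.83 × 0.2369 × (1 − 0.01330) / (1 − 0.2369) = 15.26 mg/L

15.3 mg/L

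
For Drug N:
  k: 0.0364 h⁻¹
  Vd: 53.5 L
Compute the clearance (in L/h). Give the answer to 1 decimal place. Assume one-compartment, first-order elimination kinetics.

CL = k × Vd = 0.0364 × 53.5 = 1.947 L/h

1.9 L/h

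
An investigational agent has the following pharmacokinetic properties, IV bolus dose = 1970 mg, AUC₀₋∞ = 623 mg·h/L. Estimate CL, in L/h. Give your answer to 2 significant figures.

CL = Dose / AUC = 1970 / 623 = 3.162 L/h

3.2 L/h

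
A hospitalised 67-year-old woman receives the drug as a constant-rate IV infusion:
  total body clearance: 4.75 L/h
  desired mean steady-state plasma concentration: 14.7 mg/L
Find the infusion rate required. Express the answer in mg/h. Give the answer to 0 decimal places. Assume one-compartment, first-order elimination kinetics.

70 mg/h

At steady state, infusion rate R₀ = Css × CL = 14.7 × 4.750 = 69.83 mg/h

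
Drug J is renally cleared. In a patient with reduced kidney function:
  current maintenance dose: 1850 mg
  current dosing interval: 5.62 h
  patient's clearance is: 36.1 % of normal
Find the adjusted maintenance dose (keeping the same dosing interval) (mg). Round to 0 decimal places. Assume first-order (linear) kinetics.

To keep the same average steady-state level, dosing rate must scale with clearance.
CL ratio = 36.1 / 100 = 0.3610
New dose (same interval) = 1850 × 0.3610 = 667.9 mg

668 mg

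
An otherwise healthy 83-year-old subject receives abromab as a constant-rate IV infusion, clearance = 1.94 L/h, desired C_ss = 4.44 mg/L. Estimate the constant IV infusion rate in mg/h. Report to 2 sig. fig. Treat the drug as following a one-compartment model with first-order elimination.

8.6 mg/h

At steady state, infusion rate R₀ = Css × CL = 4.44 × 1.940 = 8.614 mg/h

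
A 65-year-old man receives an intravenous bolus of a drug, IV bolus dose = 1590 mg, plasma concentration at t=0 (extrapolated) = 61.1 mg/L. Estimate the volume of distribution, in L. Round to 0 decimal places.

26 L

Vd = Dose / C₀ = 1590 / 61.1 = 26.02 L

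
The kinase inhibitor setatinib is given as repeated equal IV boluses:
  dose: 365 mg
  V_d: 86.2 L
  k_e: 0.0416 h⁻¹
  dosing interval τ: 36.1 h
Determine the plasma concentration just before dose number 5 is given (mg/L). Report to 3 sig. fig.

C₀ per dose = Dose / Vd = 365 / 86.2 = 4.234 mg/L
Fraction remaining after one interval: r = e^(−kτ) = e^(−0.04160 × 36.1) = 0.2227
Before dose 5, 4 doses have been given (aged 1τ, 2τ, 3τ, 4τ).
C_trough = C₀ × (r + r² + … + r^4) = C₀ × r(1−r^4)/(1−r)
        = 4.234 × 0.2227 × (1 − 0.002460) / (1 − 0.2227) = 1.210 mg/L

1.21 mg/L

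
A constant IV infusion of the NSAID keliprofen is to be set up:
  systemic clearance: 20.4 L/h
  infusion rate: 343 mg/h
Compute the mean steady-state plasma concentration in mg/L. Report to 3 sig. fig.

At steady state Css = R₀ / CL = 343 / 20.40 = 16.81 mg/L

16.8 mg/L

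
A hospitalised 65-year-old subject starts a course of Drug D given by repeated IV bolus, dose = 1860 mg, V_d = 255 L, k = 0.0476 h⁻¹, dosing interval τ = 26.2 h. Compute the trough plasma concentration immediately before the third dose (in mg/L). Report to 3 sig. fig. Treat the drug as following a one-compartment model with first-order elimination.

2.70 mg/L

C₀ per dose = Dose / Vd = 1860 / 255 = 7.294 mg/L
Fraction remaining after one interval: r = e^(−kτ) = e^(−0.04760 × 26.2) = 0.2873
Before dose 3, 2 doses have been given (aged 1τ, 2τ).
C_trough = C₀ × (r + r²) = 7.294 × (0.2873 + 0.08254) = 2.698 mg/L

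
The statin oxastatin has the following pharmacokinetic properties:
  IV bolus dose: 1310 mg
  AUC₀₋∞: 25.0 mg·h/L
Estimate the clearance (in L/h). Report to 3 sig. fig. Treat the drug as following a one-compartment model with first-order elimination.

52.4 L/h

CL = Dose / AUC = 1310 / 25.0 = 52.40 L/h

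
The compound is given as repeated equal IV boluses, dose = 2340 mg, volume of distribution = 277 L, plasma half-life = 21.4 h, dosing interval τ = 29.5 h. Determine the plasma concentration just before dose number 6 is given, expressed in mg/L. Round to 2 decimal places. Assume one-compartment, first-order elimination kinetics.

C₀ per dose = Dose / Vd = 2340 / 277 = 8.448 mg/L
k = ln2 / t½ = 0.693147 / 21.4 = 0.03239 h⁻¹
Fraction remaining after one interval: r = e^(−kτ) = e^(−0.03239 × 29.5) = 0.3846
Before dose 6, 5 doses have been given (aged 1τ, 2τ, 3τ, 4τ, 5τ).
C_trough = C₀ × (r + r² + … + r^5) = C₀ × r(1−r^5)/(1−r)
        = 8.448 × 0.3846 × (1 − 0.008415) / (1 − 0.3846) = 5.235 mg/L

5.24 mg/L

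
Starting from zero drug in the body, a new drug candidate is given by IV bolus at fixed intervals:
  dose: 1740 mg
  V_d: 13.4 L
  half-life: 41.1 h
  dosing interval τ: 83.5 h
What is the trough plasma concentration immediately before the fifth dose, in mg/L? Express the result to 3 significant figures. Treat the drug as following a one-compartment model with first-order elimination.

C₀ per dose = Dose / Vd = 1740 / 13.4 = 129.9 mg/L
k = ln2 / t½ = 0.693147 / 41.1 = 0.01686 h⁻¹
Fraction remaining after one interval: r = e^(−kτ) = e^(−0.01686 × 83.5) = 0.2447
Before dose 5, 4 doses have been given (aged 1τ, 2τ, 3τ, 4τ).
C_trough = C₀ × (r + r² + … + r^4) = C₀ × r(1−r^4)/(1−r)
        = 129.9 × 0.2447 × (1 − 0.003585) / (1 − 0.2447) = 41.93 mg/L

41.9 mg/L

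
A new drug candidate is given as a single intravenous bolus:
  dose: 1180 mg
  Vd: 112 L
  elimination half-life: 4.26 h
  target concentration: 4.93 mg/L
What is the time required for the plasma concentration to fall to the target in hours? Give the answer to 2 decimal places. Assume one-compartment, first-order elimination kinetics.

4.67 h

C₀ = Dose / Vd = 1180 / 112 = 10.54 mg/L
k = ln2 / t½ = 0.693147 / 4.26 = 0.1627 h⁻¹
t = ln(C₀ / C) / k = ln(10.54 / 4.93) / 0.1627
  = ln(2.138) / 0.1627 = 0.7599 / 0.1627 = 4.671 h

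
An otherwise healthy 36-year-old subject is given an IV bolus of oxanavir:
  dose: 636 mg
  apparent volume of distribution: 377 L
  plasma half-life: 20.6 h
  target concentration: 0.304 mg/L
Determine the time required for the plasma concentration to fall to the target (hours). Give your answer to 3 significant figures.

C₀ = Dose / Vd = 636.0 / 377 = 1.687 mg/L
k = ln2 / t½ = 0.693147 / 20.6 = 0.03365 h⁻¹
t = ln(C₀ / C) / k = ln(1.687 / 0.304) / 0.03365
  = ln(5.549) / 0.03365 = 1.714 / 0.03365 = 50.94 h

50.9 h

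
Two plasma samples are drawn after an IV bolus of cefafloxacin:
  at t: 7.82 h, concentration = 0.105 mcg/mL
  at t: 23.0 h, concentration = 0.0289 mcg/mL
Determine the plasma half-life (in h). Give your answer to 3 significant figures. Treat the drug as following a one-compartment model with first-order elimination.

k = ln(C₁/C₂) / (t₂ − t₁) = ln(0.105/0.0289) / (23.0 − 7.82)
  = 1.290 / 15.18 = 0.08498 h⁻¹
t½ = ln2 / k = 0.693147 / 0.08498 = 8.157 h

8.16 h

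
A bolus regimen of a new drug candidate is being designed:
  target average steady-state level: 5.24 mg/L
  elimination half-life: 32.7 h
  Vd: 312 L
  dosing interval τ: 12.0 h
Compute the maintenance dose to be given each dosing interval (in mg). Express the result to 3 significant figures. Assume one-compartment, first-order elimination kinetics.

k = ln2 / t½ = 0.693147 / 32.7 = 0.02120 h⁻¹
CL = k × Vd = 0.02120 × 312 = 6.614 L/h
At steady state, Dose/τ = Css × CL.
Dose = Css × CL × τ = 5.24 × 6.614 × 12.0 = 415.9 mg

416 mg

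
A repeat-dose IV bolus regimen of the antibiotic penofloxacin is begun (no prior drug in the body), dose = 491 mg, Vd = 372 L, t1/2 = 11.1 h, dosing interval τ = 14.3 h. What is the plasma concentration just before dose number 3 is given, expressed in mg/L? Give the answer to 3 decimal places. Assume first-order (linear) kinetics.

0.762 mg/L

C₀ per dose = Dose / Vd = 491 / 372 = 1.320 mg/L
k = ln2 / t½ = 0.693147 / 11.1 = 0.06245 h⁻¹
Fraction remaining after one interval: r = e^(−kτ) = e^(−0.06245 × 14.3) = 0.4094
Before dose 3, 2 doses have been given (aged 1τ, 2τ).
C_trough = C₀ × (r + r²) = 1.320 × (0.4094 + 0.1676) = 0.7616 mg/L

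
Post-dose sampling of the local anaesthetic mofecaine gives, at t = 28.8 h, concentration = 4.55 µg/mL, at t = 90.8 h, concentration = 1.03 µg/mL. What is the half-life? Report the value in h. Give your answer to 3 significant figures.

k = ln(C₁/C₂) / (t₂ − t₁) = ln(4.55/1.03) / (90.8 − 28.8)
  = 1.486 / 62.00 = 0.02397 h⁻¹
t½ = ln2 / k = 0.693147 / 0.02397 = 28.92 h

28.9 h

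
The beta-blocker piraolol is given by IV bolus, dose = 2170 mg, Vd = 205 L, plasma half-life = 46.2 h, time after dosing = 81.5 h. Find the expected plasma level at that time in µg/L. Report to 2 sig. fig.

3100 µg/L

C₀ = Dose / Vd = 2170 / 205 = 10.59 mg/L
k = ln2 / t½ = 0.693147 / 46.2 = 0.01500 h⁻¹
C = C₀ · e^(−k·t) = 10.59 × e^(−0.01500 × 81.5)
  = 10.59 × 0.2945 = 3.119 mg/L
Convert: 3.119 mg/L × 1000 = 3119 µg/L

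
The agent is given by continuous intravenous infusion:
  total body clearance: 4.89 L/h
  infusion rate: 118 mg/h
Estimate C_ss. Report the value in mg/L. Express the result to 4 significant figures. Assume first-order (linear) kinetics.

At steady state Css = R₀ / CL = 118 / 4.890 = 24.13 mg/L

24.13 mg/L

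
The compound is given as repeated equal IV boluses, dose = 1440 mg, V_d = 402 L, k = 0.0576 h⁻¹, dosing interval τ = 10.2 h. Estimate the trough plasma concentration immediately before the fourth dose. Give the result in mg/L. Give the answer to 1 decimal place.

C₀ per dose = Dose / Vd = 1440 / 402 = 3.582 mg/L
Fraction remaining after one interval: r = e^(−kτ) = e^(−0.05760 × 10.2) = 0.5557
Before dose 4, 3 doses have been given (aged 1τ, 2τ, 3τ).
C_trough = C₀ × (r + r² + … + r^3) = C₀ × r(1−r^3)/(1−r)
        = 3.582 × 0.5557 × (1 − 0.1716) / (1 − 0.5557) = 3.711 mg/L

3.7 mg/L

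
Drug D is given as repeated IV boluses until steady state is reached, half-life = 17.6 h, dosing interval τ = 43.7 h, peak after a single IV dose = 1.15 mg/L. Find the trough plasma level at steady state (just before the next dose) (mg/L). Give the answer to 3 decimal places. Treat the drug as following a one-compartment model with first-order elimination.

0.251 mg/L

k = ln2 / t½ = 0.693147 / 17.6 = 0.03938 h⁻¹
e^(−kτ) = e^(−0.03938 × 43.7) = 0.1789
Accumulation ratio R = 1 / (1 − e^(−kτ)) = 1 / (1 − 0.1789) = 1.218
Steady-state trough = C₀ × R × e^(−kτ) = 1.15 × 1.218 × 0.1789 = 0.2506 mg/L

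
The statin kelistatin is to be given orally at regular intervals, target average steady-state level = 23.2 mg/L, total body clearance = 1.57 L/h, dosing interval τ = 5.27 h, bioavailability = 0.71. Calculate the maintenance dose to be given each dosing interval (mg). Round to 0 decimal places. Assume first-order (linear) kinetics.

270 mg

At steady state, F × (Dose/τ) = Css × CL.
Dose = Css × CL × τ / F = 23.2 × 1.570 × 5.27 / 0.71 = 270.4 mg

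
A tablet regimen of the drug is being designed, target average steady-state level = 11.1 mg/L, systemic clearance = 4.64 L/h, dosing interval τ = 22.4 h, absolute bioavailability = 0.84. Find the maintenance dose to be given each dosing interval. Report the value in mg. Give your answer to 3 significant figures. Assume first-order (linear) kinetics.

1370 mg

At steady state, F × (Dose/τ) = Css × CL.
Dose = Css × CL × τ / F = 11.1 × 4.640 × 22.4 / 0.84 = 1373 mg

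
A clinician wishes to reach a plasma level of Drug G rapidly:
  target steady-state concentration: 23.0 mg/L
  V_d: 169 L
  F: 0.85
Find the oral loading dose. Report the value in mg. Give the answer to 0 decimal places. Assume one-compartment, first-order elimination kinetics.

LD = Css × Vd / F = 23.0 × 169 / 0.85 = 4573 mg

4573 mg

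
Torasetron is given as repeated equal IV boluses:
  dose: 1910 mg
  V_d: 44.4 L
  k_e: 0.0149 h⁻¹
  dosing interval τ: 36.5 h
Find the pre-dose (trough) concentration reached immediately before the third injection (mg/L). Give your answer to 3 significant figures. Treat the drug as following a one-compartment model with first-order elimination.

39.5 mg/L

C₀ per dose = Dose / Vd = 1910 / 44.4 = 43.02 mg/L
Fraction remaining after one interval: r = e^(−kτ) = e^(−0.01490 × 36.5) = 0.5805
Before dose 3, 2 doses have been given (aged 1τ, 2τ).
C_trough = C₀ × (r + r²) = 43.02 × (0.5805 + 0.3370) = 39.47 mg/L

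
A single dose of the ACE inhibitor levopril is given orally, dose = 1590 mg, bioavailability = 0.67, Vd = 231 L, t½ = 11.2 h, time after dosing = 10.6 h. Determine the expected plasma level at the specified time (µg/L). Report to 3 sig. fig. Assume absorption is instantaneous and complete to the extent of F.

2390 µg/L

Amount reaching circulation = F × Dose = 0.67 × 1590 = 1065 mg
C₀ = F·Dose / Vd = 1065 / 231 = 4.610 mg/L
k = ln2 / t½ = 0.693147 / 11.2 = 0.06189 h⁻¹
C = C₀ · e^(−k·t) = 4.610 × e^(−0.06189 × 10.6)
  = 4.610 × 0.5189 = 2.392 mg/L
Convert: 2.392 mg/L × 1000 = 2392 µg/L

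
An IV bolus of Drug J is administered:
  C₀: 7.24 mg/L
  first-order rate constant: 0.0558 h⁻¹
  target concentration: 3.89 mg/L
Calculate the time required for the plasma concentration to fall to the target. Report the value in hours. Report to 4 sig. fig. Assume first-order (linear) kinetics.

11.13 h

t = ln(C₀ / C) / k = ln(7.240 / 3.89) / 0.05580
  = ln(1.861) / 0.05580 = 0.6211 / 0.05580 = 11.13 h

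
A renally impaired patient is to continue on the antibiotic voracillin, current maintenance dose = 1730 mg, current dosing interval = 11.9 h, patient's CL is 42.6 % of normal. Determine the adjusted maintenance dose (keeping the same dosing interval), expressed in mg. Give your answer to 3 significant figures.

737 mg

To keep the same average steady-state level, dosing rate must scale with clearance.
CL ratio = 42.6 / 100 = 0.4260
New dose (same interval) = 1730 × 0.4260 = 737.0 mg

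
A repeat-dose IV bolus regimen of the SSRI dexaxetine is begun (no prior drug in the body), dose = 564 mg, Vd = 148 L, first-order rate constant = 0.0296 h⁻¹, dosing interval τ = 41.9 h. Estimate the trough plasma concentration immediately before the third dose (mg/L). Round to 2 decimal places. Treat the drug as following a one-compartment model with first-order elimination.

C₀ per dose = Dose / Vd = 564 / 148 = 3.811 mg/L
Fraction remaining after one interval: r = e^(−kτ) = e^(−0.02960 × 41.9) = 0.2893
Before dose 3, 2 doses have been given (aged 1τ, 2τ).
C_trough = C₀ × (r + r²) = 3.811 × (0.2893 + 0.08369) = 1.421 mg/L

1.42 mg/L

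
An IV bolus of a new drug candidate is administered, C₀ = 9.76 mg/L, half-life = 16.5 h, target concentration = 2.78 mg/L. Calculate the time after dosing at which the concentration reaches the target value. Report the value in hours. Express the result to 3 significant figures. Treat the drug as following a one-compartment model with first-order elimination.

k = ln2 / t½ = 0.693147 / 16.5 = 0.04201 h⁻¹
t = ln(C₀ / C) / k = ln(9.760 / 2.78) / 0.04201
  = ln(3.511) / 0.04201 = 1.256 / 0.04201 = 29.90 h

29.9 h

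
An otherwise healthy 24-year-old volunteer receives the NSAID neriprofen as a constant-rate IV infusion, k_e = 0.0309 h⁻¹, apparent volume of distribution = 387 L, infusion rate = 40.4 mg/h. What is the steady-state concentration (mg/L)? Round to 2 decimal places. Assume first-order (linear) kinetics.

3.38 mg/L

CL = k × Vd = 0.03090 × 387 = 11.96 L/h
At steady state Css = R₀ / CL = 40.4 / 11.96 = 3.378 mg/L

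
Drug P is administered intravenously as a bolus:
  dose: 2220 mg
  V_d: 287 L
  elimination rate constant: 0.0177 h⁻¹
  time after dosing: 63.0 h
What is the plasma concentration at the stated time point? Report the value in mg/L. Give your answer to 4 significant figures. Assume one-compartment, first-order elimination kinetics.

2.536 mg/L

C₀ = Dose / Vd = 2220 / 287 = 7.735 mg/L
C = C₀ · e^(−k·t) = 7.735 × e^(−0.01770 × 63.0)
  = 7.735 × 0.3279 = 2.536 mg/L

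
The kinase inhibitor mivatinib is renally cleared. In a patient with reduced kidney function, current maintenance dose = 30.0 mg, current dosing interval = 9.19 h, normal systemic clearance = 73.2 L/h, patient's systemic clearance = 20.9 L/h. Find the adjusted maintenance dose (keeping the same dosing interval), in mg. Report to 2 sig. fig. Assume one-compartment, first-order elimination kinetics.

To keep the same average steady-state level, dosing rate must scale with clearance.
CL ratio = 20.9 / 73.2 = 0.2855
New dose (same interval) = 30.0 × 0.2855 = 8.565 mg

8.6 mg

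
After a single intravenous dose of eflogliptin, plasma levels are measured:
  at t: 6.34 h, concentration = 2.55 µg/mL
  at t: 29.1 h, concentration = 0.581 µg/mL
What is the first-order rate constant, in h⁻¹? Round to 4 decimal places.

0.0650 h⁻¹

k = ln(C₁/C₂) / (t₂ − t₁) = ln(2.55/0.581) / (29.1 − 6.34)
  = 1.479 / 22.76 = 0.06498 h⁻¹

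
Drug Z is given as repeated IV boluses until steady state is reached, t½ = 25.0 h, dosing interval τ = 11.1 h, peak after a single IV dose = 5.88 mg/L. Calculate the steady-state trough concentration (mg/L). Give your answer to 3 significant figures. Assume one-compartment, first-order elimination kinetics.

k = ln2 / t½ = 0.693147 / 25.0 = 0.02773 h⁻¹
e^(−kτ) = e^(−0.02773 × 11.1) = 0.7351
Accumulation ratio R = 1 / (1 − e^(−kτ)) = 1 / (1 − 0.7351) = 3.775
Steady-state trough = C₀ × R × e^(−kτ) = 5.88 × 3.775 × 0.7351 = 16.32 mg/L

16.3 mg/L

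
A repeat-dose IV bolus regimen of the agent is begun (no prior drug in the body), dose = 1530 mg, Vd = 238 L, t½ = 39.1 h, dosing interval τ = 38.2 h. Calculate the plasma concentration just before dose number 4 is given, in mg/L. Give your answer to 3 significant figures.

5.77 mg/L

C₀ per dose = Dose / Vd = 1530 / 238 = 6.429 mg/L
k = ln2 / t½ = 0.693147 / 39.1 = 0.01773 h⁻¹
Fraction remaining after one interval: r = e^(−kτ) = e^(−0.01773 × 38.2) = 0.5080
Before dose 4, 3 doses have been given (aged 1τ, 2τ, 3τ).
C_trough = C₀ × (r + r² + … + r^3) = C₀ × r(1−r^3)/(1−r)
        = 6.429 × 0.5080 × (1 − 0.1311) / (1 − 0.5080) = 5.768 mg/L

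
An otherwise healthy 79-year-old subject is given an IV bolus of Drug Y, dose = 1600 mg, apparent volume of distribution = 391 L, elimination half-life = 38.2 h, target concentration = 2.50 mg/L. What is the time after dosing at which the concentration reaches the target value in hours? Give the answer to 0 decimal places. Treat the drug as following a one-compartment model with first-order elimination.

C₀ = Dose / Vd = 1600 / 391 = 4.092 mg/L
k = ln2 / t½ = 0.693147 / 38.2 = 0.01815 h⁻¹
t = ln(C₀ / C) / k = ln(4.092 / 2.50) / 0.01815
  = ln(1.637) / 0.01815 = 0.4929 / 0.01815 = 27.16 h

27 h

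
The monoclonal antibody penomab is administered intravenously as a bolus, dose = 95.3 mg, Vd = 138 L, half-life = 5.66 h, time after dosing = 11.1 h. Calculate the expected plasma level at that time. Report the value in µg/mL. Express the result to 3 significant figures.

C₀ = Dose / Vd = 95.30 / 138 = 0.6906 mg/L
k = ln2 / t½ = 0.693147 / 5.66 = 0.1225 h⁻¹
C = C₀ · e^(−k·t) = 0.6906 × e^(−0.1225 × 11.1)
  = 0.6906 × 0.2567 = 0.1773 mg/L
(0.1773 mg/L = 0.1773 µg/mL)

0.177 µg/mL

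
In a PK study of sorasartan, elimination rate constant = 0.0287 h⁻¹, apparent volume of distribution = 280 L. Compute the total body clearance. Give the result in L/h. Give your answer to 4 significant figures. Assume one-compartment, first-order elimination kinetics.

8.036 L/h

CL = k × Vd = 0.0287 × 280 = 8.036 L/h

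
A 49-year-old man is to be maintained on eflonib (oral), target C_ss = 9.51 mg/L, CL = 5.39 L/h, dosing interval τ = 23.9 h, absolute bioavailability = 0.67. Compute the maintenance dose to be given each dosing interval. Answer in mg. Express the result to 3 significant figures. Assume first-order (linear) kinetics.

At steady state, F × (Dose/τ) = Css × CL.
Dose = Css × CL × τ / F = 9.51 × 5.390 × 23.9 / 0.67 = 1828 mg

1830 mg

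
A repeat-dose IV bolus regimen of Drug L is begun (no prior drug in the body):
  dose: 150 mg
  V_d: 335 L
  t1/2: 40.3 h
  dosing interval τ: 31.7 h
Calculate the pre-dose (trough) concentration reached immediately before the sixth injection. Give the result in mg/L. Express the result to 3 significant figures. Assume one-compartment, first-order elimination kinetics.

0.577 mg/L

C₀ per dose = Dose / Vd = 150 / 335 = 0.4478 mg/L
k = ln2 / t½ = 0.693147 / 40.3 = 0.01720 h⁻¹
Fraction remaining after one interval: r = e^(−kτ) = e^(−0.01720 × 31.7) = 0.5797
Before dose 6, 5 doses have been given (aged 1τ, 2τ, 3τ, 4τ, 5τ).
C_trough = C₀ × (r + r² + … + r^5) = C₀ × r(1−r^5)/(1−r)
        = 0.4478 × 0.5797 × (1 − 0.06547) / (1 − 0.5797) = 0.5772 mg/L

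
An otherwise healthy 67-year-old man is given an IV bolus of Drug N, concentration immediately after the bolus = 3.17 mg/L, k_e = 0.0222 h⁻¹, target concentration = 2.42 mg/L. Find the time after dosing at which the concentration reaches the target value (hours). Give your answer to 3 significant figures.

12.2 h

t = ln(C₀ / C) / k = ln(3.170 / 2.42) / 0.02220
  = ln(1.310) / 0.02220 = 0.2700 / 0.02220 = 12.16 h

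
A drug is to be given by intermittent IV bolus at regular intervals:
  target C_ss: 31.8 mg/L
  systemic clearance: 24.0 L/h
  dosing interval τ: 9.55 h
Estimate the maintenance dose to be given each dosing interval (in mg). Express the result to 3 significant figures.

At steady state, Dose/τ = Css × CL.
Dose = Css × CL × τ = 31.8 × 24.00 × 9.55 = 7289 mg

7290 mg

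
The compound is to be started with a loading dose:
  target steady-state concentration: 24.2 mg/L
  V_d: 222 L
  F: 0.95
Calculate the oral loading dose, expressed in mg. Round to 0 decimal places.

LD = Css × Vd / F = 24.2 × 222 / 0.95 = 5655 mg

5655 mg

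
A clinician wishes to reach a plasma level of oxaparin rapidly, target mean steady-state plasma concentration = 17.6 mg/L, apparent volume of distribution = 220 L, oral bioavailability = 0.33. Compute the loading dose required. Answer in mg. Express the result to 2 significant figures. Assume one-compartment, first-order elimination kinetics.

12000 mg

LD = Css × Vd / F = 17.6 × 220 / 0.33 = 11730 mg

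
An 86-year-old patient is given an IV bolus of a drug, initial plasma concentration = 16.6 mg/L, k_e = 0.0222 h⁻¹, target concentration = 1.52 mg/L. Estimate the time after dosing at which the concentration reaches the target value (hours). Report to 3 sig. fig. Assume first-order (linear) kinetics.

108 h

t = ln(C₀ / C) / k = ln(16.60 / 1.52) / 0.02220
  = ln(10.92) / 0.02220 = 2.391 / 0.02220 = 107.7 h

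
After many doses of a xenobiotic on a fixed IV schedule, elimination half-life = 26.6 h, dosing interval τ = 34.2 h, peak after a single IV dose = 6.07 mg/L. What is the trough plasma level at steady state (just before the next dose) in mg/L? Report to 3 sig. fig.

k = ln2 / t½ = 0.693147 / 26.6 = 0.02606 h⁻¹
e^(−kτ) = e^(−0.02606 × 34.2) = 0.4101
Accumulation ratio R = 1 / (1 − e^(−kτ)) = 1 / (1 − 0.4101) = 1.695
Steady-state trough = C₀ × R × e^(−kτ) = 6.07 × 1.695 × 0.4101 = 4.219 mg/L

4.22 mg/L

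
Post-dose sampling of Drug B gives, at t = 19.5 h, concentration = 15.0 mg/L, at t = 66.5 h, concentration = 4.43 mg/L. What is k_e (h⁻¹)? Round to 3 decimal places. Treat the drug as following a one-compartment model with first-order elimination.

0.026 h⁻¹

k = ln(C₁/C₂) / (t₂ − t₁) = ln(15.0/4.43) / (66.5 − 19.5)
  = 1.220 / 47.00 = 0.02596 h⁻¹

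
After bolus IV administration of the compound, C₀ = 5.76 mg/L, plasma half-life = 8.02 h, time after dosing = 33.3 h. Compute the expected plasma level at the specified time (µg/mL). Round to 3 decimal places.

0.324 µg/mL

k = ln2 / t½ = 0.693147 / 8.02 = 0.08643 h⁻¹
C = C₀ · e^(−k·t) = 5.760 × e^(−0.08643 × 33.3)
  = 5.760 × 0.05624 = 0.3239 mg/L
(0.3239 mg/L = 0.3239 µg/mL)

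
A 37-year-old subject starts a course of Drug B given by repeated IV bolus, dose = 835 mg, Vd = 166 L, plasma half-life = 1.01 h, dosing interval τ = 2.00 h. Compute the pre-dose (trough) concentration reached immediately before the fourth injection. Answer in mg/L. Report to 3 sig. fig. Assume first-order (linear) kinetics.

1.68 mg/L

C₀ per dose = Dose / Vd = 835 / 166 = 5.030 mg/L
k = ln2 / t½ = 0.693147 / 1.01 = 0.6863 h⁻¹
Fraction remaining after one interval: r = e^(−kτ) = e^(−0.6863 × 2.00) = 0.2534
Before dose 4, 3 doses have been given (aged 1τ, 2τ, 3τ).
C_trough = C₀ × (r + r² + … + r^3) = C₀ × r(1−r^3)/(1−r)
        = 5.030 × 0.2534 × (1 − 0.01627) / (1 − 0.2534) = 1.679 mg/L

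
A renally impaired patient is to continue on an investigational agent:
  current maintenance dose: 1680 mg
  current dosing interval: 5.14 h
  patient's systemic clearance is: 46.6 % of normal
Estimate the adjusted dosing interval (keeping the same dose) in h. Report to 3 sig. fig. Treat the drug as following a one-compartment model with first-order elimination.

11.0 h

To keep the same average steady-state level, dosing rate must scale with clearance.
CL ratio = 46.6 / 100 = 0.4660
New interval (same dose) = 5.14 / 0.4660 = 11.03 h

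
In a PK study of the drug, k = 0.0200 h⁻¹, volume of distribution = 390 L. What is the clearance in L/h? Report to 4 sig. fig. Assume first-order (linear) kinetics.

CL = k × Vd = 0.0200 × 390 = 7.800 L/h

7.800 L/h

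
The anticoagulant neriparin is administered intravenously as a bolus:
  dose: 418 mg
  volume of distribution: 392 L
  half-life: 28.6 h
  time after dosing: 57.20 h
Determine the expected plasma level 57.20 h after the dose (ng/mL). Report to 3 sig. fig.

C₀ = Dose / Vd = 418.0 / 392 = 1.066 mg/L
k = ln2 / t½ = 0.693147 / 28.6 = 0.02424 h⁻¹
t / t½ = 57.20 / 28.6 = 2 half-lives
C = C₀ × (1/2)^2 = 1.066 × 0.2500 = 0.2665 mg/L
Convert: 0.2665 mg/L × 1000 = 266.5 ng/mL

267 ng/mL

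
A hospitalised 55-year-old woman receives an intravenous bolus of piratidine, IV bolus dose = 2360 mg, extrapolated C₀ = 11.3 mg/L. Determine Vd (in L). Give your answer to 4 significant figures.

Vd = Dose / C₀ = 2360 / 11.3 = 208.8 L

208.8 L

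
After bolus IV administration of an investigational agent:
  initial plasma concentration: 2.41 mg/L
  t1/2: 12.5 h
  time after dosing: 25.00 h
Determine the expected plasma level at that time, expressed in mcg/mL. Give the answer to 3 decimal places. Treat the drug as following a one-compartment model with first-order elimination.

k = ln2 / t½ = 0.693147 / 12.5 = 0.05545 h⁻¹
t / t½ = 25.00 / 12.5 = 2 half-lives
C = C₀ × (1/2)^2 = 2.410 × 0.2500 = 0.6025 mg/L
(0.6025 mg/L = 0.6025 mcg/mL)

0.603 mcg/mL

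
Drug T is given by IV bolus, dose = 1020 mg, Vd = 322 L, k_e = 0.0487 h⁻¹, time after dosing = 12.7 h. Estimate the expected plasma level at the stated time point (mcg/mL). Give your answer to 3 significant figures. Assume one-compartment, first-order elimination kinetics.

1.71 mcg/mL

C₀ = Dose / Vd = 1020 / 322 = 3.168 mg/L
C = C₀ · e^(−k·t) = 3.168 × e^(−0.04870 × 12.7)
  = 3.168 × 0.5388 = 1.707 mg/L
(1.707 mg/L = 1.707 mcg/mL)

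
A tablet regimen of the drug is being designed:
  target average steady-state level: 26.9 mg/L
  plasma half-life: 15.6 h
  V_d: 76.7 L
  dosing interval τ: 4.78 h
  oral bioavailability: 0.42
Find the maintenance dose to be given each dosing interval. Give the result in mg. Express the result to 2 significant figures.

k = ln2 / t½ = 0.693147 / 15.6 = 0.04443 h⁻¹
CL = k × Vd = 0.04443 × 76.7 = 3.408 L/h
At steady state, F × (Dose/τ) = Css × CL.
Dose = Css × CL × τ / F = 26.9 × 3.408 × 4.78 / 0.42 = 1043 mg

1000 mg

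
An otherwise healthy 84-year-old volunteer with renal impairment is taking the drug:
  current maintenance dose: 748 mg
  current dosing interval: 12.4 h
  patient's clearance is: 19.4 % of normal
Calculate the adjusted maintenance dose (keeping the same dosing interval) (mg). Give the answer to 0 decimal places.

To keep the same average steady-state level, dosing rate must scale with clearance.
CL ratio = 19.4 / 100 = 0.1940
New dose (same interval) = 748 × 0.1940 = 145.1 mg

145 mg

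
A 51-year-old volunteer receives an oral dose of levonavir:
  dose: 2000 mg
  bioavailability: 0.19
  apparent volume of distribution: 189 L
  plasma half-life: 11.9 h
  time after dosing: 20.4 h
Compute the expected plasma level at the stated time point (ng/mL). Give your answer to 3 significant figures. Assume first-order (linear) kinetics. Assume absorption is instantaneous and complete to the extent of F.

613 ng/mL

Amount reaching circulation = F × Dose = 0.19 × 2000 = 380.0 mg
C₀ = F·Dose / Vd = 380.0 / 189 = 2.011 mg/L
k = ln2 / t½ = 0.693147 / 11.9 = 0.05825 h⁻¹
C = C₀ · e^(−k·t) = 2.011 × e^(−0.05825 × 20.4)
  = 2.011 × 0.3047 = 0.6128 mg/L
Convert: 0.6128 mg/L × 1000 = 612.8 ng/mL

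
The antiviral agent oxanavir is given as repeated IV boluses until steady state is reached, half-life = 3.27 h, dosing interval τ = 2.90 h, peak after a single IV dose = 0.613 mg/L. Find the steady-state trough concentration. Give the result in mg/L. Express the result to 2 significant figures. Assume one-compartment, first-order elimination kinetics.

0.72 mg/L

k = ln2 / t½ = 0.693147 / 3.27 = 0.2120 h⁻¹
e^(−kτ) = e^(−0.2120 × 2.90) = 0.5407
Accumulation ratio R = 1 / (1 − e^(−kτ)) = 1 / (1 − 0.5407) = 2.177
Steady-state trough = C₀ × R × e^(−kτ) = 0.613 × 2.177 × 0.5407 = 0.7216 mg/L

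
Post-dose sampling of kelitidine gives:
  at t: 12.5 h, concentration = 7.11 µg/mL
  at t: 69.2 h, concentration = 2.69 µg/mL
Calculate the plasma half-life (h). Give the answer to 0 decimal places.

40 h

k = ln(C₁/C₂) / (t₂ − t₁) = ln(7.11/2.69) / (69.2 − 12.5)
  = 0.9720 / 56.70 = 0.01714 h⁻¹
t½ = ln2 / k = 0.693147 / 0.01714 = 40.44 h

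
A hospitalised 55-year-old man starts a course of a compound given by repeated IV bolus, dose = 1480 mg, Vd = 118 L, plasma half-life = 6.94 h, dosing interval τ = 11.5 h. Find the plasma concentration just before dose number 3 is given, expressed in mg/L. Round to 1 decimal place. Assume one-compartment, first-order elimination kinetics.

C₀ per dose = Dose / Vd = 1480 / 118 = 12.54 mg/L
k = ln2 / t½ = 0.693147 / 6.94 = 0.09988 h⁻¹
Fraction remaining after one interval: r = e^(−kτ) = e^(−0.09988 × 11.5) = 0.3171
Before dose 3, 2 doses have been given (aged 1τ, 2τ).
C_trough = C₀ × (r + r²) = 12.54 × (0.3171 + 0.1006) = 5.238 mg/L

5.2 mg/L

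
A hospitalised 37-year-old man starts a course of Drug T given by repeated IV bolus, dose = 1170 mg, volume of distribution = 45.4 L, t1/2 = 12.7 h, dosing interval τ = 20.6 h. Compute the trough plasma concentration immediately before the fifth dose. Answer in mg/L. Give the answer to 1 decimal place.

12.3 mg/L

C₀ per dose = Dose / Vd = 1170 / 45.4 = 25.77 mg/L
k = ln2 / t½ = 0.693147 / 12.7 = 0.05458 h⁻¹
Fraction remaining after one interval: r = e^(−kτ) = e^(−0.05458 × 20.6) = 0.3249
Before dose 5, 4 doses have been given (aged 1τ, 2τ, 3τ, 4τ).
C_trough = C₀ × (r + r² + … + r^4) = C₀ × r(1−r^4)/(1−r)
        = 25.77 × 0.3249 × (1 − 0.01114) / (1 − 0.3249) = 12.26 mg/L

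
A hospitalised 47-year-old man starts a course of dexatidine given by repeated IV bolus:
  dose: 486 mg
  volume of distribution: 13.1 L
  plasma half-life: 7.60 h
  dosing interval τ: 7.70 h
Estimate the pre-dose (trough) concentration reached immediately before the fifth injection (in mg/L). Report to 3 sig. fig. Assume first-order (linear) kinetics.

C₀ per dose = Dose / Vd = 486 / 13.1 = 37.10 mg/L
k = ln2 / t½ = 0.693147 / 7.60 = 0.09120 h⁻¹
Fraction remaining after one interval: r = e^(−kτ) = e^(−0.09120 × 7.70) = 0.4955
Before dose 5, 4 doses have been given (aged 1τ, 2τ, 3τ, 4τ).
C_trough = C₀ × (r + r² + … + r^4) = C₀ × r(1−r^4)/(1−r)
        = 37.10 × 0.4955 × (1 − 0.06028) / (1 − 0.4955) = 34.24 mg/L

34.2 mg/L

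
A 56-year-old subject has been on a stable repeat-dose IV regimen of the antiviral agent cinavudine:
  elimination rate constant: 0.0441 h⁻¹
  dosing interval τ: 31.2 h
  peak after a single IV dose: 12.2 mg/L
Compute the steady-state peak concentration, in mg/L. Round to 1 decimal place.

16.3 mg/L

e^(−kτ) = e^(−0.04410 × 31.2) = 0.2526
Accumulation ratio R = 1 / (1 − e^(−kτ)) = 1 / (1 − 0.2526) = 1.338
Steady-state peak = C₀ × R = 12.2 × 1.338 = 16.32 mg/L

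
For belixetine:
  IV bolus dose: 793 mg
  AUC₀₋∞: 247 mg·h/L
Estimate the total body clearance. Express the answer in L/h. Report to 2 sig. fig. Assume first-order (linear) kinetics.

3.2 L/h

CL = Dose / AUC = 793 / 247 = 3.211 L/h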